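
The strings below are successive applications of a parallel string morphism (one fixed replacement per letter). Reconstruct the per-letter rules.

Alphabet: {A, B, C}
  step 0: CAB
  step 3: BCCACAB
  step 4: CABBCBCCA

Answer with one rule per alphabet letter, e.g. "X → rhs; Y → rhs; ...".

A->C, B->CA, C->B

  step 3 ⇒ step 4: BCCACAB ⇒ CA·B·B·C·B·C·CA
    A ↦ C
    B ↦ CA
    C ↦ B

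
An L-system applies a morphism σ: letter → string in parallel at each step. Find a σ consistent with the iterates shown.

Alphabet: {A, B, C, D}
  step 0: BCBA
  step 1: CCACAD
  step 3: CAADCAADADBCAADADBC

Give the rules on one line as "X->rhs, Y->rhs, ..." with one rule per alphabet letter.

A->AD, B->C, C->CA, D->B

  step 0 ⇒ step 1: BCBA ⇒ C·CA·C·AD
    A ↦ AD
    B ↦ C
    C ↦ CA
    D ↦ B  (constrained at step 1)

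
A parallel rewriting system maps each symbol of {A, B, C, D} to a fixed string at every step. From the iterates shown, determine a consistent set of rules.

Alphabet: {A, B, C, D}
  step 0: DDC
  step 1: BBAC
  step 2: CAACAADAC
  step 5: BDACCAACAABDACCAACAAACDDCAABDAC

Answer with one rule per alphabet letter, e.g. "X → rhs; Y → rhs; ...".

  step 1 ⇒ step 2: BBAC ⇒ CAA·CAA·D·AC
    A ↦ D
    B ↦ CAA
    C ↦ AC
  step 0 ⇒ step 1: DDC ⇒ B·B·AC
    D ↦ B

A->D, B->CAA, C->AC, D->B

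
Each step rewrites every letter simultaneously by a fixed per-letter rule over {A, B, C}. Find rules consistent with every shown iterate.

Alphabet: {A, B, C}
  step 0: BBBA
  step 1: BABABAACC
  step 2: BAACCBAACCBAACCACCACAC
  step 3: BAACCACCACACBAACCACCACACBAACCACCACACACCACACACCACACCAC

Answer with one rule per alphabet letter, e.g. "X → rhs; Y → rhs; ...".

  step 2 ⇒ step 3: BAACCBAACCBAACCACCACAC ⇒ BA·ACC·ACC·AC·AC·BA·ACC·ACC·AC·AC·BA·ACC·ACC·AC·AC·ACC·AC·AC·ACC·AC·ACC·AC
    A ↦ ACC
    B ↦ BA
    C ↦ AC

A->ACC, B->BA, C->AC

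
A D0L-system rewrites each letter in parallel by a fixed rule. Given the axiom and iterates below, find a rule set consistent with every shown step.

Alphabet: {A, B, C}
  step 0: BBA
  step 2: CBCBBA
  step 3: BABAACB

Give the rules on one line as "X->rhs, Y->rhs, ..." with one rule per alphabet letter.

  step 2 ⇒ step 3: CBCBBA ⇒ B·A·B·A·A·CB
    A ↦ CB
    B ↦ A
    C ↦ B

A->CB, B->A, C->B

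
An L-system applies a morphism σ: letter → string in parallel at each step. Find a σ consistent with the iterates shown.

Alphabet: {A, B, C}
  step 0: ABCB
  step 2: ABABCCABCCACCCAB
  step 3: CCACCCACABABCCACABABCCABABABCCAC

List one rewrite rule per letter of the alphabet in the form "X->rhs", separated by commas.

  step 2 ⇒ step 3: ABABCCABCCACCCAB ⇒ CC·AC·CC·AC·AB·AB·CC·AC·AB·AB·CC·AB·AB·AB·CC·AC
    A ↦ CC
    B ↦ AC
    C ↦ AB

A->CC, B->AC, C->AB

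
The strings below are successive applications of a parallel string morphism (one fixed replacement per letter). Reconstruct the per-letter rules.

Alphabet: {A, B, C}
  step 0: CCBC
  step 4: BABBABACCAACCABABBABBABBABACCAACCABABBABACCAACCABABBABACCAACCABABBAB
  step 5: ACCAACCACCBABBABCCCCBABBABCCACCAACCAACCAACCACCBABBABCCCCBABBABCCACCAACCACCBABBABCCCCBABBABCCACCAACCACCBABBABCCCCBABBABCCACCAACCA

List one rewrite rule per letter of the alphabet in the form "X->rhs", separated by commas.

A->CC, B->A, C->BAB

  step 4 ⇒ step 5: BABBABACCAACCABABBABBABBABACCAACCABABBABACCAACCABABBABACCAACCABABBAB ⇒ A·CC·A·A·CC·A·CC·BAB·BAB·CC·CC·BAB·BAB·CC·A·CC·A·A·CC·A·A·CC·A·A·CC·A·CC·BAB·BAB·CC·CC·BAB·BAB·CC·A·CC·A·A·CC·A·CC·BAB·BAB·CC·CC·BAB·BAB·CC·A·CC·A·A·CC·A·CC·BAB·BAB·CC·CC·BAB·BAB·CC·A·CC·A·A·CC·A
    A ↦ CC
    B ↦ A
    C ↦ BAB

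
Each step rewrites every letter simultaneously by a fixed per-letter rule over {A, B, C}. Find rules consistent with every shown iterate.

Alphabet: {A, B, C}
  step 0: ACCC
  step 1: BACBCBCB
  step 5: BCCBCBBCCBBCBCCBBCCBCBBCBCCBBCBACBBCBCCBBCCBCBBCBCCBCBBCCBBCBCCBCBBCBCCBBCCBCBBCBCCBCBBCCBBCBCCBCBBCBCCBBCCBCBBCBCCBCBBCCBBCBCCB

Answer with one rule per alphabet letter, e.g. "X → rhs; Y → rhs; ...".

  step 0 ⇒ step 1: ACCC ⇒ BA·CB·CB·CB
    A ↦ BA
    C ↦ CB
    B ↦ BC  (constrained at step 1)

A->BA, B->BC, C->CB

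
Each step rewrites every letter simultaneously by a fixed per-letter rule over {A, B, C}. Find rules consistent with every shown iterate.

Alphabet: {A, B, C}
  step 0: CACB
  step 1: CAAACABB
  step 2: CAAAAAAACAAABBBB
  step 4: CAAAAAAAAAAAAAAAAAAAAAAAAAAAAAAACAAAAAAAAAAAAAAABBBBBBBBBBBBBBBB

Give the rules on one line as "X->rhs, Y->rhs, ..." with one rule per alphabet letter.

  step 1 ⇒ step 2: CAAACABB ⇒ CA·AA·AA·AA·CA·AA·BB·BB
    A ↦ AA
    B ↦ BB
    C ↦ CA

A->AA, B->BB, C->CA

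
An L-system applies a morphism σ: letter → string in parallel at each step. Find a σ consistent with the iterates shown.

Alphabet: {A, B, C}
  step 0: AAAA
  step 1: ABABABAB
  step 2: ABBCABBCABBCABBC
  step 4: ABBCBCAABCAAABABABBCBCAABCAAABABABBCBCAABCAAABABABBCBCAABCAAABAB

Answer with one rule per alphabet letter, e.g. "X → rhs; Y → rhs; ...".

  step 1 ⇒ step 2: ABABABAB ⇒ AB·BC·AB·BC·AB·BC·AB·BC
    A ↦ AB
    B ↦ BC
    C ↦ AA  (constrained at step 2)

A->AB, B->BC, C->AA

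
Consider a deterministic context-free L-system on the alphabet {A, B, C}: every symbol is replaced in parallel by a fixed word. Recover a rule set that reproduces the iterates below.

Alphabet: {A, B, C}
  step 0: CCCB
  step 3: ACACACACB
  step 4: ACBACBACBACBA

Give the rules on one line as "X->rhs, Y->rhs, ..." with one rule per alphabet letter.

  step 3 ⇒ step 4: ACACACACB ⇒ AC·B·AC·B·AC·B·AC·B·A
    A ↦ AC
    B ↦ A
    C ↦ B

A->AC, B->A, C->B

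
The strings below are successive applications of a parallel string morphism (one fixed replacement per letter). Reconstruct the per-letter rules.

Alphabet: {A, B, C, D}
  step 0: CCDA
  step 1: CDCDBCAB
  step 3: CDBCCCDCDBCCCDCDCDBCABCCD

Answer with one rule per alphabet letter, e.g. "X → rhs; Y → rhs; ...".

A->AB, B->C, C->CD, D->BC

  step 0 ⇒ step 1: CCDA ⇒ CD·CD·BC·AB
    A ↦ AB
    C ↦ CD
    D ↦ BC
    B ↦ C  (constrained at step 1)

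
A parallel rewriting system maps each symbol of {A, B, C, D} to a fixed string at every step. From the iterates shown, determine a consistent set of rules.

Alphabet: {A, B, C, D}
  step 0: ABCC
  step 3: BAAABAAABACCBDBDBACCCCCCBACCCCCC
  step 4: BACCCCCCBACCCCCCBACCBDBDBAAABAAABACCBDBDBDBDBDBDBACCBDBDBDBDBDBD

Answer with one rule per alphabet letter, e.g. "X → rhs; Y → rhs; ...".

A->CC, B->BA, C->BD, D->AA

  step 3 ⇒ step 4: BAAABAAABACCBDBDBACCCCCCBACCCCCC ⇒ BA·CC·CC·CC·BA·CC·CC·CC·BA·CC·BD·BD·BA·AA·BA·AA·BA·CC·BD·BD·BD·BD·BD·BD·BA·CC·BD·BD·BD·BD·BD·BD
    A ↦ CC
    B ↦ BA
    C ↦ BD
    D ↦ AA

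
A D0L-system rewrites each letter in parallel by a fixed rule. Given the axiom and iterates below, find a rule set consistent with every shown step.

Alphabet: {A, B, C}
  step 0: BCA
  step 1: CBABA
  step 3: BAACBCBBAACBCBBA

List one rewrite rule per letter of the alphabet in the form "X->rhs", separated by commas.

  step 0 ⇒ step 1: BCA ⇒ CB·A·BA
    A ↦ BA
    B ↦ CB
    C ↦ A

A->BA, B->CB, C->A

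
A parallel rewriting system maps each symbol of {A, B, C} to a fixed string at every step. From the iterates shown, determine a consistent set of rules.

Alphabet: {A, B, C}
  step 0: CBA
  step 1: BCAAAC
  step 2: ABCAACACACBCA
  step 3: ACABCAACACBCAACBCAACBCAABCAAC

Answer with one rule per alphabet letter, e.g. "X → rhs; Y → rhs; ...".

A->AC, B->A, C->BCA

  step 2 ⇒ step 3: ABCAACACACBCA ⇒ AC·A·BCA·AC·AC·BCA·AC·BCA·AC·BCA·A·BCA·AC
    A ↦ AC
    B ↦ A
    C ↦ BCA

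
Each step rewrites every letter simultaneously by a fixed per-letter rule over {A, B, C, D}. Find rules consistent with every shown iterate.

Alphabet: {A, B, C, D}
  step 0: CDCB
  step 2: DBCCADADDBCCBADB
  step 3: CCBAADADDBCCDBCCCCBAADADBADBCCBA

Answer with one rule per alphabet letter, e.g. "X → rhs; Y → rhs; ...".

  step 2 ⇒ step 3: DBCCADADDBCCBADB ⇒ CC·BA·AD·AD·DB·CC·DB·CC·CC·BA·AD·AD·BA·DB·CC·BA
    A ↦ DB
    B ↦ BA
    C ↦ AD
    D ↦ CC

A->DB, B->BA, C->AD, D->CC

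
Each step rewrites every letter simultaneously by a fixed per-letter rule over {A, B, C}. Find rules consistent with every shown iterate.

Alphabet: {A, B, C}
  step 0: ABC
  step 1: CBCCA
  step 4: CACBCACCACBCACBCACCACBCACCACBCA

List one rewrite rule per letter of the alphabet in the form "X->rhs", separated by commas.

A->CB, B->C, C->CA

  step 0 ⇒ step 1: ABC ⇒ CB·C·CA
    A ↦ CB
    B ↦ C
    C ↦ CA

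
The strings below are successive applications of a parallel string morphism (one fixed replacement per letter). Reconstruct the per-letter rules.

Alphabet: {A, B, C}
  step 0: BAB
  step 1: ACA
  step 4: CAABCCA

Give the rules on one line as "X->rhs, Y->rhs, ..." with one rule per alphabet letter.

  step 0 ⇒ step 1: BAB ⇒ A·C·A
    A ↦ C
    B ↦ A
    C ↦ AB  (constrained at step 1)

A->C, B->A, C->AB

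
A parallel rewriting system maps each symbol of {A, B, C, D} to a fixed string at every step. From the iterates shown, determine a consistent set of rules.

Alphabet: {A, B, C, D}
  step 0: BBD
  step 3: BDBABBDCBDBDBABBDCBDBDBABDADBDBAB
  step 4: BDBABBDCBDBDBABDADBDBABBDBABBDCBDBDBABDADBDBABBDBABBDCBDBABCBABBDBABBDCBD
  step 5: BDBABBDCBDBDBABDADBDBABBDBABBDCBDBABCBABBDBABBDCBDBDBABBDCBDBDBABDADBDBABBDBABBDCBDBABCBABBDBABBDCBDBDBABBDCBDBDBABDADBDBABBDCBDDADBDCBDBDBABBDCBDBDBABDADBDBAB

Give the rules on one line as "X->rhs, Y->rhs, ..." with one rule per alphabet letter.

  step 4 ⇒ step 5: BDBABBDCBDBDBABDADBDBABBDBABBDCBDBDBABDADBDBABBDBABBDCBDBABCBABBDBABBDCBD ⇒ BD·BAB·BD·C·BD·BD·BAB·DAD·BD·BAB·BD·BAB·BD·C·BD·BAB·C·BAB·BD·BAB·BD·C·BD·BD·BAB·BD·C·BD·BD·BAB·DAD·BD·BAB·BD·BAB·BD·C·BD·BAB·C·BAB·BD·BAB·BD·C·BD·BD·BAB·BD·C·BD·BD·BAB·DAD·BD·BAB·BD·C·BD·DAD·BD·C·BD·BD·BAB·BD·C·BD·BD·BAB·DAD·BD·BAB
    A ↦ C
    B ↦ BD
    C ↦ DAD
    D ↦ BAB

A->C, B->BD, C->DAD, D->BAB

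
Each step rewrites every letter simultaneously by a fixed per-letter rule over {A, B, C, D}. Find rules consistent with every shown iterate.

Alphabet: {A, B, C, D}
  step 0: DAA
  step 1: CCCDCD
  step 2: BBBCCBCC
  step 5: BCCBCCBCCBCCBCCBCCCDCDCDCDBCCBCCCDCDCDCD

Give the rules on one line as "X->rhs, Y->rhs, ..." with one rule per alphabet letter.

  step 1 ⇒ step 2: CCCDCD ⇒ B·B·B·CC·B·CC
    C ↦ B
    D ↦ CC
  step 0 ⇒ step 1: DAA ⇒ CC·CD·CD
    A ↦ CD
    B ↦ AA  (constrained at step 2)

A->CD, B->AA, C->B, D->CC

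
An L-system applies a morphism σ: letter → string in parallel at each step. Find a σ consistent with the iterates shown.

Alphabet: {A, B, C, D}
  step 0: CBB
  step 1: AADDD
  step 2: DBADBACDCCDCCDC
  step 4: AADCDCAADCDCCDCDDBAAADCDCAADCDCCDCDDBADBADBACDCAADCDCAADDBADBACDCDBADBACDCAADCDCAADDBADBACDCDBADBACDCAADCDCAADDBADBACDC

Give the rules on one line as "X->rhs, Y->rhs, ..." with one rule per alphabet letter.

  step 1 ⇒ step 2: AADDD ⇒ DBA·DBA·CDC·CDC·CDC
    A ↦ DBA
    D ↦ CDC
  step 0 ⇒ step 1: CBB ⇒ AAD·D·D
    B ↦ D
  step 0 ⇒ step 1: CBB ⇒ AAD·D·D
    C ↦ AAD

A->DBA, B->D, C->AAD, D->CDC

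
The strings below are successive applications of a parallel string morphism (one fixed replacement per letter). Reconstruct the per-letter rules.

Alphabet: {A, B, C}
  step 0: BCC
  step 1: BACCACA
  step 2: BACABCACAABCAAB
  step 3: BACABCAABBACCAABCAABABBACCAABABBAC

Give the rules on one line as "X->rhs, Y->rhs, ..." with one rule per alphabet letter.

  step 2 ⇒ step 3: BACABCACAABCAAB ⇒ BAC·AB·CA·AB·BAC·CA·AB·CA·AB·AB·BAC·CA·AB·AB·BAC
    A ↦ AB
    B ↦ BAC
    C ↦ CA

A->AB, B->BAC, C->CA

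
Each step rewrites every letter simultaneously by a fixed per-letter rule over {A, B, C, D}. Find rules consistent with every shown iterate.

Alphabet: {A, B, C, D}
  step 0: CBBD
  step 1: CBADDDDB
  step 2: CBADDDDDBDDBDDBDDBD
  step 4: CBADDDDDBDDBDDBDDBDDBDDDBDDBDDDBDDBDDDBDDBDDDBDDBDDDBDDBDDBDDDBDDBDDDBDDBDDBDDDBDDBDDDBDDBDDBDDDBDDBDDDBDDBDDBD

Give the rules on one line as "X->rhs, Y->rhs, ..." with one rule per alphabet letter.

A->DD, B->D, C->CBA, D->DDB

  step 1 ⇒ step 2: CBADDDDB ⇒ CBA·D·DD·DDB·DDB·DDB·DDB·D
    A ↦ DD
    B ↦ D
    C ↦ CBA
    D ↦ DDB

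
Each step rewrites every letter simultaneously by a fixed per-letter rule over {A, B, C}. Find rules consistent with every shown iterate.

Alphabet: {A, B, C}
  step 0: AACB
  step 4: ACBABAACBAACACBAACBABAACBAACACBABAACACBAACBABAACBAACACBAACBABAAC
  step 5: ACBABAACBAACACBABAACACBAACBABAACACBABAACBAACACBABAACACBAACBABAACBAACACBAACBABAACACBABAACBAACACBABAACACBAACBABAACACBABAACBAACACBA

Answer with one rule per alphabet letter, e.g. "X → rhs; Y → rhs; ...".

A->AC, B->BA, C->BA

  step 4 ⇒ step 5: ACBABAACBAACACBAACBABAACBAACACBABAACACBAACBABAACBAACACBAACBABAAC ⇒ AC·BA·BA·AC·BA·AC·AC·BA·BA·AC·AC·BA·AC·BA·BA·AC·AC·BA·BA·AC·BA·AC·AC·BA·BA·AC·AC·BA·AC·BA·BA·AC·BA·AC·AC·BA·AC·BA·BA·AC·AC·BA·BA·AC·BA·AC·AC·BA·BA·AC·AC·BA·AC·BA·BA·AC·AC·BA·BA·AC·BA·AC·AC·BA
    A ↦ AC
    B ↦ BA
    C ↦ BA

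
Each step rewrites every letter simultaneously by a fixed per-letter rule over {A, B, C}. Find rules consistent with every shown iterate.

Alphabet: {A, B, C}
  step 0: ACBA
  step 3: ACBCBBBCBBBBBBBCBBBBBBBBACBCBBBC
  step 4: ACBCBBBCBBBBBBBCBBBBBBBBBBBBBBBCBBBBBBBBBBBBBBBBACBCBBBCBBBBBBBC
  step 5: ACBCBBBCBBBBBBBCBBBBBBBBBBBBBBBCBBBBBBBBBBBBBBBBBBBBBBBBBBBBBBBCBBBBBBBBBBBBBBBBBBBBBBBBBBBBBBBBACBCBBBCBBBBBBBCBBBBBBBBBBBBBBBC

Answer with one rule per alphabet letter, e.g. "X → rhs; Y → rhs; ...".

A->AC, B->BB, C->BC

  step 4 ⇒ step 5: ACBCBBBCBBBBBBBCBBBBBBBBBBBBBBBCBBBBBBBBBBBBBBBBACBCBBBCBBBBBBBC ⇒ AC·BC·BB·BC·BB·BB·BB·BC·BB·BB·BB·BB·BB·BB·BB·BC·BB·BB·BB·BB·BB·BB·BB·BB·BB·BB·BB·BB·BB·BB·BB·BC·BB·BB·BB·BB·BB·BB·BB·BB·BB·BB·BB·BB·BB·BB·BB·BB·AC·BC·BB·BC·BB·BB·BB·BC·BB·BB·BB·BB·BB·BB·BB·BC
    A ↦ AC
    B ↦ BB
    C ↦ BC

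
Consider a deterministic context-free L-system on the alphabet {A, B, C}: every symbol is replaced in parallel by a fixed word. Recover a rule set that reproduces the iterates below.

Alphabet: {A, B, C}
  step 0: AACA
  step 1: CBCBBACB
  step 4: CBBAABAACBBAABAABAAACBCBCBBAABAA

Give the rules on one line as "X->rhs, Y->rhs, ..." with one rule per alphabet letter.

  step 0 ⇒ step 1: AACA ⇒ CB·CB·BA·CB
    A ↦ CB
    C ↦ BA
    B ↦ A  (constrained at step 1)

A->CB, B->A, C->BA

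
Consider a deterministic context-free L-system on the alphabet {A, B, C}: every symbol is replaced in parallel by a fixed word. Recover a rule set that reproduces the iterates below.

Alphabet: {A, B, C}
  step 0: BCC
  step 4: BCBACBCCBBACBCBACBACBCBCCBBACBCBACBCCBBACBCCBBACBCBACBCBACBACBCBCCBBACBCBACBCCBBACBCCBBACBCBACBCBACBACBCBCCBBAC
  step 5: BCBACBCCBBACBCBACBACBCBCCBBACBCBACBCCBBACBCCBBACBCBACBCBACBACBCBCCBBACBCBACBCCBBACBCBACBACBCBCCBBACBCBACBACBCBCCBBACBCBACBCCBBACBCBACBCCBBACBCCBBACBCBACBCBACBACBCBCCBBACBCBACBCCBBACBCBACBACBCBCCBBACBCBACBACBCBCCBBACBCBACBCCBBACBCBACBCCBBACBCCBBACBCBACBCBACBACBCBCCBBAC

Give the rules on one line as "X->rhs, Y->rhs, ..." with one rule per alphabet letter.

A->CB, B->BC, C->BAC

  step 4 ⇒ step 5: BCBACBCCBBACBCBACBACBCBCCBBACBCBACBCCBBACBCCBBACBCBACBCBACBACBCBCCBBACBCBACBCCBBACBCCBBACBCBACBCBACBACBCBCCBBAC ⇒ BC·BAC·BC·CB·BAC·BC·BAC·BAC·BC·BC·CB·BAC·BC·BAC·BC·CB·BAC·BC·CB·BAC·BC·BAC·BC·BAC·BAC·BC·BC·CB·BAC·BC·BAC·BC·CB·BAC·BC·BAC·BAC·BC·BC·CB·BAC·BC·BAC·BAC·BC·BC·CB·BAC·BC·BAC·BC·CB·BAC·BC·BAC·BC·CB·BAC·BC·CB·BAC·BC·BAC·BC·BAC·BAC·BC·BC·CB·BAC·BC·BAC·BC·CB·BAC·BC·BAC·BAC·BC·BC·CB·BAC·BC·BAC·BAC·BC·BC·CB·BAC·BC·BAC·BC·CB·BAC·BC·BAC·BC·CB·BAC·BC·CB·BAC·BC·BAC·BC·BAC·BAC·BC·BC·CB·BAC
    A ↦ CB
    B ↦ BC
    C ↦ BAC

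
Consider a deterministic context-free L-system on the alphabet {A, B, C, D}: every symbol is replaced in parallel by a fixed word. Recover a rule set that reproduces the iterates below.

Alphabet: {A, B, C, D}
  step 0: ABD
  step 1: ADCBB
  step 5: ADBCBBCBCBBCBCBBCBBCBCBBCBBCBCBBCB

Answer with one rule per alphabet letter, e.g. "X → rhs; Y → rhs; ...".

A->AD, B->CB, C->B, D->B

  step 0 ⇒ step 1: ABD ⇒ AD·CB·B
    A ↦ AD
    B ↦ CB
    D ↦ B
    C ↦ B  (constrained at step 1)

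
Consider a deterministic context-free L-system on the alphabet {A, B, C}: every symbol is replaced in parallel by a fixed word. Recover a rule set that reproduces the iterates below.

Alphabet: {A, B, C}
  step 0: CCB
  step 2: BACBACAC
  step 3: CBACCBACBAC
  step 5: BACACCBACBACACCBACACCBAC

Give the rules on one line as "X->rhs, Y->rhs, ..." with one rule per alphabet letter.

A->B, B->C, C->AC

  step 2 ⇒ step 3: BACBACAC ⇒ C·B·AC·C·B·AC·B·AC
    A ↦ B
    B ↦ C
    C ↦ AC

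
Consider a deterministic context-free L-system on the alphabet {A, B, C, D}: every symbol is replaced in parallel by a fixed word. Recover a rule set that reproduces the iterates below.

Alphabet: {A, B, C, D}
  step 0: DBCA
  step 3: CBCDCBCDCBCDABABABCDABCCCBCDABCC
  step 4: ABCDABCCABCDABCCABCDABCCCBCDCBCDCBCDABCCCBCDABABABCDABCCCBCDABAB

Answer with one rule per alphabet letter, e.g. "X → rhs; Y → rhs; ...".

  step 3 ⇒ step 4: CBCDCBCDCBCDABABABCDABCCCBCDABCC ⇒ AB·CD·AB·CC·AB·CD·AB·CC·AB·CD·AB·CC·CB·CD·CB·CD·CB·CD·AB·CC·CB·CD·AB·AB·AB·CD·AB·CC·CB·CD·AB·AB
    A ↦ CB
    B ↦ CD
    C ↦ AB
    D ↦ CC

A->CB, B->CD, C->AB, D->CC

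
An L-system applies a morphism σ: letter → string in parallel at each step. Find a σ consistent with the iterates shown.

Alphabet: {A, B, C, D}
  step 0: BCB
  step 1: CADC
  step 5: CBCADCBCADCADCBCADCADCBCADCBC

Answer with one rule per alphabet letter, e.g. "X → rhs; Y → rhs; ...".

  step 0 ⇒ step 1: BCB ⇒ C·AD·C
    B ↦ C
    C ↦ AD
    A ↦ C  (constrained at step 1)
    D ↦ BC  (constrained at step 1)

A->C, B->C, C->AD, D->BC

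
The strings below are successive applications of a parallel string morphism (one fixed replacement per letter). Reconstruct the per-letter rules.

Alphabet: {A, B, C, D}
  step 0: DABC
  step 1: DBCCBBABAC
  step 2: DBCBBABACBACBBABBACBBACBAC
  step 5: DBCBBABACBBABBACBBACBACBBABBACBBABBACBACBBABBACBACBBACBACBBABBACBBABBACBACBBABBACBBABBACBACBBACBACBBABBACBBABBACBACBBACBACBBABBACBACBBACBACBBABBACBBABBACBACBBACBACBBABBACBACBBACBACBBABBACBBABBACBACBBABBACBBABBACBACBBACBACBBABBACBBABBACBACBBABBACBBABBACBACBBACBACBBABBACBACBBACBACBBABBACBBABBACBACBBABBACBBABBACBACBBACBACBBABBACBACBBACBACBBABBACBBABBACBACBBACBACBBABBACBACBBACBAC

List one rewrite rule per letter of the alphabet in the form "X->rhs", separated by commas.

  step 1 ⇒ step 2: DBCCBBABAC ⇒ DBC·BBA·BAC·BAC·BBA·BBA·C·BBA·C·BAC
    A ↦ C
    B ↦ BBA
    C ↦ BAC
    D ↦ DBC

A->C, B->BBA, C->BAC, D->DBC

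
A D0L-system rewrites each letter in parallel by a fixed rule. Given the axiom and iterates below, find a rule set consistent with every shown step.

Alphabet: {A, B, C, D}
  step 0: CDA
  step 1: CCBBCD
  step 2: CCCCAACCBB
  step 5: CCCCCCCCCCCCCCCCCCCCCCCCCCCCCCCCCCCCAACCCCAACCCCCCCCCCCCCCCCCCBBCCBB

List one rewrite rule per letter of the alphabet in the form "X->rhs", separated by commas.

A->CD, B->A, C->CC, D->BB

  step 1 ⇒ step 2: CCBBCD ⇒ CC·CC·A·A·CC·BB
    B ↦ A
    C ↦ CC
    D ↦ BB
  step 0 ⇒ step 1: CDA ⇒ CC·BB·CD
    A ↦ CD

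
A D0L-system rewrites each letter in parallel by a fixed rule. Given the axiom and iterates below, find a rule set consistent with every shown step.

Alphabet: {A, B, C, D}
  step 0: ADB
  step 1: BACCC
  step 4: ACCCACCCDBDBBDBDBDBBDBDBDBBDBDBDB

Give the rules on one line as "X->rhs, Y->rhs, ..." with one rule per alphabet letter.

  step 0 ⇒ step 1: ADB ⇒ B·AC·CC
    A ↦ B
    B ↦ CC
    D ↦ AC
    C ↦ DB  (constrained at step 1)

A->B, B->CC, C->DB, D->AC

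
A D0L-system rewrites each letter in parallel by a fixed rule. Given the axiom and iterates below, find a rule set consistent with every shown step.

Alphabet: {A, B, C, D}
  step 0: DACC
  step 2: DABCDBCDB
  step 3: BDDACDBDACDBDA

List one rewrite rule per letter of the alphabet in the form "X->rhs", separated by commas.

A->D, B->DA, C->CD, D->B

  step 2 ⇒ step 3: DABCDBCDB ⇒ B·D·DA·CD·B·DA·CD·B·DA
    A ↦ D
    B ↦ DA
    C ↦ CD
    D ↦ B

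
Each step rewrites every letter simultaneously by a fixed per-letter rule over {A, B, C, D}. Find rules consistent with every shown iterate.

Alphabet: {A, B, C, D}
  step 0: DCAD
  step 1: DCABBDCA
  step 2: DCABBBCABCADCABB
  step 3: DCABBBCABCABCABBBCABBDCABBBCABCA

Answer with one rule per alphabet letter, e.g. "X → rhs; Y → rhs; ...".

  step 2 ⇒ step 3: DCABBBCABCADCABB ⇒ DCA·B·B·BCA·BCA·BCA·B·B·BCA·B·B·DCA·B·B·BCA·BCA
    A ↦ B
    B ↦ BCA
    C ↦ B
    D ↦ DCA

A->B, B->BCA, C->B, D->DCA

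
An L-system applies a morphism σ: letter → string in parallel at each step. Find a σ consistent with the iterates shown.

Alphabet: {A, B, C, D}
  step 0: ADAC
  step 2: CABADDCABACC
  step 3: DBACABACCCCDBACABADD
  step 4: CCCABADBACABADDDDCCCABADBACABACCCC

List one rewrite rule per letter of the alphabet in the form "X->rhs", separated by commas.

  step 3 ⇒ step 4: DBACABACCCCDBACABADD ⇒ CC·CA·BA·D·BA·CA·BA·D·D·D·D·CC·CA·BA·D·BA·CA·BA·CC·CC
    A ↦ BA
    B ↦ CA
    C ↦ D
    D ↦ CC

A->BA, B->CA, C->D, D->CC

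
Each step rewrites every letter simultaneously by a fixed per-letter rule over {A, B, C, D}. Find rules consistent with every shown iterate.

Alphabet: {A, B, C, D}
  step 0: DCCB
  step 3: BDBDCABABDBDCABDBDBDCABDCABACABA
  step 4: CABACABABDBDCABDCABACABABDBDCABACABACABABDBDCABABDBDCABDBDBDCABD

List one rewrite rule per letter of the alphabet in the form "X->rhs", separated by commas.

A->BD, B->CA, C->BD, D->BA

  step 3 ⇒ step 4: BDBDCABABDBDCABDBDBDCABDCABACABA ⇒ CA·BA·CA·BA·BD·BD·CA·BD·CA·BA·CA·BA·BD·BD·CA·BA·CA·BA·CA·BA·BD·BD·CA·BA·BD·BD·CA·BD·BD·BD·CA·BD
    A ↦ BD
    B ↦ CA
    C ↦ BD
    D ↦ BA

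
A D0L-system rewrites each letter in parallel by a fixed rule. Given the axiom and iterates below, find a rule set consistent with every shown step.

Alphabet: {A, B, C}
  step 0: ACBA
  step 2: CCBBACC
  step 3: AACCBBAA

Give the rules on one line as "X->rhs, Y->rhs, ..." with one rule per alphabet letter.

  step 2 ⇒ step 3: CCBBACC ⇒ A·A·C·C·BB·A·A
    A ↦ BB
    B ↦ C
    C ↦ A

A->BB, B->C, C->A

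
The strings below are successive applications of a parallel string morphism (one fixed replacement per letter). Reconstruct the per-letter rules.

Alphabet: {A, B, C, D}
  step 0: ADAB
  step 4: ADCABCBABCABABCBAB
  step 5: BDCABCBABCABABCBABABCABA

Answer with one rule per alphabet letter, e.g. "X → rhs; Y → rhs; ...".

  step 4 ⇒ step 5: ADCABCBABCABABCBAB ⇒ B·DCA·BC·B·A·BC·A·B·A·BC·B·A·B·A·BC·A·B·A
    A ↦ B
    B ↦ A
    C ↦ BC
    D ↦ DCA

A->B, B->A, C->BC, D->DCA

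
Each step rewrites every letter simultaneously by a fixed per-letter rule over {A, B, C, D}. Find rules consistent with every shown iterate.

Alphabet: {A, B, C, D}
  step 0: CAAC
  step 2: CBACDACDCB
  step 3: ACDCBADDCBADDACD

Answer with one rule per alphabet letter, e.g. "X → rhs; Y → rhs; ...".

A->CB, B->CD, C->A, D->DD

  step 2 ⇒ step 3: CBACDACDCB ⇒ A·CD·CB·A·DD·CB·A·DD·A·CD
    A ↦ CB
    B ↦ CD
    C ↦ A
    D ↦ DD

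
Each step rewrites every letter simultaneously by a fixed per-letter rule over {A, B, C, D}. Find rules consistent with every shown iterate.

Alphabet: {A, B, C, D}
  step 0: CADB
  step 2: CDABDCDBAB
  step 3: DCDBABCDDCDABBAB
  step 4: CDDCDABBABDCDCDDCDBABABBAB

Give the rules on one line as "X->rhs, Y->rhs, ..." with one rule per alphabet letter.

A->B, B->AB, C->D, D->CD

  step 3 ⇒ step 4: DCDBABCDDCDABBAB ⇒ CD·D·CD·AB·B·AB·D·CD·CD·D·CD·B·AB·AB·B·AB
    A ↦ B
    B ↦ AB
    C ↦ D
    D ↦ CD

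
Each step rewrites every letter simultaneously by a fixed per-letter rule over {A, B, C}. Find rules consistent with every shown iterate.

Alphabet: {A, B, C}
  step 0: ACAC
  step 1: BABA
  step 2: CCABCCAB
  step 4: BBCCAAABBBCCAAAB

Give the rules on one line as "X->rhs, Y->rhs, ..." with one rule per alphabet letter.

  step 1 ⇒ step 2: BABA ⇒ CCA·B·CCA·B
    A ↦ B
    B ↦ CCA
  step 0 ⇒ step 1: ACAC ⇒ B·A·B·A
    C ↦ A

A->B, B->CCA, C->A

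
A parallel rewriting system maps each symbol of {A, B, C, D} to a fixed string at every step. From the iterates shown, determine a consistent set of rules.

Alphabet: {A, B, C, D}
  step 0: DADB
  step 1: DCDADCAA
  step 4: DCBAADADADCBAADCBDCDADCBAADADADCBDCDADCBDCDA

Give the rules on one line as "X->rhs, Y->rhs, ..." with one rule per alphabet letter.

A->DA, B->AA, C->B, D->DC

  step 0 ⇒ step 1: DADB ⇒ DC·DA·DC·AA
    A ↦ DA
    B ↦ AA
    D ↦ DC
    C ↦ B  (constrained at step 1)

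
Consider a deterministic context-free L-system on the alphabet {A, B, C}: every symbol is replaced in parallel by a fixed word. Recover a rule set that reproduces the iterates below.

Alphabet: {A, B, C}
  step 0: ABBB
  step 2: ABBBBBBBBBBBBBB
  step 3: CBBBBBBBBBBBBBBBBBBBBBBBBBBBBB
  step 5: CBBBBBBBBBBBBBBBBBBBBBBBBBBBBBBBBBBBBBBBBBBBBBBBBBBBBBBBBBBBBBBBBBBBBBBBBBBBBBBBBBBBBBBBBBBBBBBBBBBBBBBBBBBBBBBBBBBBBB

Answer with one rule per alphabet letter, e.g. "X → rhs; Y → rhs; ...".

A->CB, B->BB, C->A

  step 2 ⇒ step 3: ABBBBBBBBBBBBBB ⇒ CB·BB·BB·BB·BB·BB·BB·BB·BB·BB·BB·BB·BB·BB·BB
    A ↦ CB
    B ↦ BB
    C ↦ A  (constrained at step 3)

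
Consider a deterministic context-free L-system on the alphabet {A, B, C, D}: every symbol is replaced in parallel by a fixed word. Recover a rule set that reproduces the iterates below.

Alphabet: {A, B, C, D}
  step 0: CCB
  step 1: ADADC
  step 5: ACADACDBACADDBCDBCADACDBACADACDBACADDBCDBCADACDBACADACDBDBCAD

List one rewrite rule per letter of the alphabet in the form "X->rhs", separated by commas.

A->AC, B->C, C->AD, D->DB

  step 0 ⇒ step 1: CCB ⇒ AD·AD·C
    B ↦ C
    C ↦ AD
    A ↦ AC  (constrained at step 1)
    D ↦ DB  (constrained at step 1)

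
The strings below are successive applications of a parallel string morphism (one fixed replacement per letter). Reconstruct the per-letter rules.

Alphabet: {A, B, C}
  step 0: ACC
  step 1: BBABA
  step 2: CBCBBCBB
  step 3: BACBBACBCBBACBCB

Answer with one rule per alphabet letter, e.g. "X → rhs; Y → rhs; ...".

  step 2 ⇒ step 3: CBCBBCBB ⇒ BA·CB·BA·CB·CB·BA·CB·CB
    B ↦ CB
    C ↦ BA
  step 0 ⇒ step 1: ACC ⇒ B·BA·BA
    A ↦ B

A->B, B->CB, C->BA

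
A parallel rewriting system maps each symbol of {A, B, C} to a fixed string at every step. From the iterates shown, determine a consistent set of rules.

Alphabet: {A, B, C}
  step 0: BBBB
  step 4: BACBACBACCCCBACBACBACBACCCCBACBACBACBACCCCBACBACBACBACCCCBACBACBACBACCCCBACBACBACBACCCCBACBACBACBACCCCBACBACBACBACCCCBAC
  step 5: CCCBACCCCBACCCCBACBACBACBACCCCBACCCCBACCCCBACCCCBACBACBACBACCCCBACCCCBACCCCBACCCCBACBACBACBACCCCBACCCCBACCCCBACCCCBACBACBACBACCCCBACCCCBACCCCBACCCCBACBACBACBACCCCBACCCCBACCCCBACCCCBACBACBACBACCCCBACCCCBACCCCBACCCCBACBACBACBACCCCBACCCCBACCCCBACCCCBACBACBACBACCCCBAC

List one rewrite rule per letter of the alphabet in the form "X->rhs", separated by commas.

A->C, B->CC, C->BAC

  step 4 ⇒ step 5: BACBACBACCCCBACBACBACBACCCCBACBACBACBACCCCBACBACBACBACCCCBACBACBACBACCCCBACBACBACBACCCCBACBACBACBACCCCBACBACBACBACCCCBAC ⇒ CC·C·BAC·CC·C·BAC·CC·C·BAC·BAC·BAC·BAC·CC·C·BAC·CC·C·BAC·CC·C·BAC·CC·C·BAC·BAC·BAC·BAC·CC·C·BAC·CC·C·BAC·CC·C·BAC·CC·C·BAC·BAC·BAC·BAC·CC·C·BAC·CC·C·BAC·CC·C·BAC·CC·C·BAC·BAC·BAC·BAC·CC·C·BAC·CC·C·BAC·CC·C·BAC·CC·C·BAC·BAC·BAC·BAC·CC·C·BAC·CC·C·BAC·CC·C·BAC·CC·C·BAC·BAC·BAC·BAC·CC·C·BAC·CC·C·BAC·CC·C·BAC·CC·C·BAC·BAC·BAC·BAC·CC·C·BAC·CC·C·BAC·CC·C·BAC·CC·C·BAC·BAC·BAC·BAC·CC·C·BAC
    A ↦ C
    B ↦ CC
    C ↦ BAC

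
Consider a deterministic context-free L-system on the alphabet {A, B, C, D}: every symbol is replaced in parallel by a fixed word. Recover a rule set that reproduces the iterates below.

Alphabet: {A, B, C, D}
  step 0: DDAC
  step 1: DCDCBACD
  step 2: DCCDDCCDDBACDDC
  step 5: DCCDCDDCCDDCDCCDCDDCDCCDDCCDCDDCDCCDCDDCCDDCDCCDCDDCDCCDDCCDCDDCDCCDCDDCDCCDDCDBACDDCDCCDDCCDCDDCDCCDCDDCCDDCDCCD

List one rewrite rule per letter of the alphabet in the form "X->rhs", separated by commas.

  step 1 ⇒ step 2: DCDCBACD ⇒ DC·CD·DC·CD·D·BA·CD·DC
    A ↦ BA
    B ↦ D
    C ↦ CD
    D ↦ DC

A->BA, B->D, C->CD, D->DC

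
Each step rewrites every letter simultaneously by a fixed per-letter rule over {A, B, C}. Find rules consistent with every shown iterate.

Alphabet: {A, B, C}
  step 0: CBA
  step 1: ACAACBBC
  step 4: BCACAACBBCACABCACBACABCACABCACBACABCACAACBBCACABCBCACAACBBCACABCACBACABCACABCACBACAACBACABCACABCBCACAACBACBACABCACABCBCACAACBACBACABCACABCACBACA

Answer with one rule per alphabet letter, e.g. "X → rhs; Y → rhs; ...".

  step 0 ⇒ step 1: CBA ⇒ ACA·ACB·BC
    A ↦ BC
    B ↦ ACB
    C ↦ ACA

A->BC, B->ACB, C->ACA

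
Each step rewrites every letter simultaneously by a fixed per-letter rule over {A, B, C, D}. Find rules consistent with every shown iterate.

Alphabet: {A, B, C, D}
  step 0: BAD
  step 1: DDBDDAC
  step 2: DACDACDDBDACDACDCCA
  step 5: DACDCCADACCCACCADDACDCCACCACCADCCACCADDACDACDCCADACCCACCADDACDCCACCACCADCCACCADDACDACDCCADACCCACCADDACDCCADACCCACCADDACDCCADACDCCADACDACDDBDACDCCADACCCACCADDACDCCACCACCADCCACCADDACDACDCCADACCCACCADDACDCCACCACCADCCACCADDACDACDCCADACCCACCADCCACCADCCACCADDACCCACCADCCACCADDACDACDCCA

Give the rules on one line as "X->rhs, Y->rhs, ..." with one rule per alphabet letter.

A->D, B->DDB, C->CCA, D->DAC

  step 1 ⇒ step 2: DDBDDAC ⇒ DAC·DAC·DDB·DAC·DAC·D·CCA
    A ↦ D
    B ↦ DDB
    C ↦ CCA
    D ↦ DAC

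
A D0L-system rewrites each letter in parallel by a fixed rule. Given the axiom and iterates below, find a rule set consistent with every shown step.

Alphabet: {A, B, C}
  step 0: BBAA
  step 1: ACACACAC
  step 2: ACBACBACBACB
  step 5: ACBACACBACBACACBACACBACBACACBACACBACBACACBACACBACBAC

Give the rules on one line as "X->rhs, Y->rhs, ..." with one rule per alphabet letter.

  step 1 ⇒ step 2: ACACACAC ⇒ AC·B·AC·B·AC·B·AC·B
    A ↦ AC
    C ↦ B
  step 0 ⇒ step 1: BBAA ⇒ AC·AC·AC·AC
    B ↦ AC

A->AC, B->AC, C->B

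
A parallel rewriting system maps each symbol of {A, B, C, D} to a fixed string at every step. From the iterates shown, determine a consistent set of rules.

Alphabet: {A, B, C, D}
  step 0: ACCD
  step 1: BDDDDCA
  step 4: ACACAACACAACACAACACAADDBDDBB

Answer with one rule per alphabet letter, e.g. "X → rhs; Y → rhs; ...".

A->B, B->A, C->DD, D->CA

  step 0 ⇒ step 1: ACCD ⇒ B·DD·DD·CA
    A ↦ B
    C ↦ DD
    D ↦ CA
    B ↦ A  (constrained at step 1)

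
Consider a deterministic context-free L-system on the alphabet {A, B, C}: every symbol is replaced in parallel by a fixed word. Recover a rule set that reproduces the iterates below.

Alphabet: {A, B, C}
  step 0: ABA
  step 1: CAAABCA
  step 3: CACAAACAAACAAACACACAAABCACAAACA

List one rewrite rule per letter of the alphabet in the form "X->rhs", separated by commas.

A->CA, B->AAB, C->AA

  step 0 ⇒ step 1: ABA ⇒ CA·AAB·CA
    A ↦ CA
    B ↦ AAB
    C ↦ AA  (constrained at step 1)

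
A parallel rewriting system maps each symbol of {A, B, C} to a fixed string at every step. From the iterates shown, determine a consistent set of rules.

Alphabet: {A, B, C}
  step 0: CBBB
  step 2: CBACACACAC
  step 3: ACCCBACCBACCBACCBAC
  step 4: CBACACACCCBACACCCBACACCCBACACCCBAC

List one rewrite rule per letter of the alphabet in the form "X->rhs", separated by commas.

A->CB, B->C, C->AC

  step 3 ⇒ step 4: ACCCBACCBACCBACCBAC ⇒ CB·AC·AC·AC·C·CB·AC·AC·C·CB·AC·AC·C·CB·AC·AC·C·CB·AC
    A ↦ CB
    B ↦ C
    C ↦ AC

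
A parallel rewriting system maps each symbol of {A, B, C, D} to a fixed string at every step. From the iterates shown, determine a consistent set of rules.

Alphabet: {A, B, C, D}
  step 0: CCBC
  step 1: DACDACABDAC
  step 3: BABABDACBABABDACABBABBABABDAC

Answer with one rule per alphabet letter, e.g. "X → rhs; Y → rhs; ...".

  step 0 ⇒ step 1: CCBC ⇒ DAC·DAC·AB·DAC
    B ↦ AB
    C ↦ DAC
    A ↦ B  (constrained at step 1)
    D ↦ A  (constrained at step 1)

A->B, B->AB, C->DAC, D->A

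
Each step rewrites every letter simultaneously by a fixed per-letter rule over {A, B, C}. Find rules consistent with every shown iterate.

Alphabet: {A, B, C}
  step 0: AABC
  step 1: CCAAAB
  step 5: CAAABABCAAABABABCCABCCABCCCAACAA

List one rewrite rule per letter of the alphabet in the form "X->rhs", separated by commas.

A->C, B->AA, C->AB

  step 0 ⇒ step 1: AABC ⇒ C·C·AA·AB
    A ↦ C
    B ↦ AA
    C ↦ AB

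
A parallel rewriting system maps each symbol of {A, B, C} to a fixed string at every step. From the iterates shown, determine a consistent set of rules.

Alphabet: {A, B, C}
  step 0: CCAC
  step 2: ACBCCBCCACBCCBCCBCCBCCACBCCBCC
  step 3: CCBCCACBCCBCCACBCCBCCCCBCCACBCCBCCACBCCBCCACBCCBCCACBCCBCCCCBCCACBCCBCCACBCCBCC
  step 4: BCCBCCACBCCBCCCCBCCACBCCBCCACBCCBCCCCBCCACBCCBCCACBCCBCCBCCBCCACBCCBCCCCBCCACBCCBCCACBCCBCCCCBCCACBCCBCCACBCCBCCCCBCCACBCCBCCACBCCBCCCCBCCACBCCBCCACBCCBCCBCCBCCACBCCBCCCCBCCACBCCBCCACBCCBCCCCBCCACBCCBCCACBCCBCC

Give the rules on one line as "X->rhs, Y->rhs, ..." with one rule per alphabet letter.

  step 3 ⇒ step 4: CCBCCACBCCBCCACBCCBCCCCBCCACBCCBCCACBCCBCCACBCCBCCACBCCBCCCCBCCACBCCBCCACBCCBCC ⇒ BCC·BCC·AC·BCC·BCC·CC·BCC·AC·BCC·BCC·AC·BCC·BCC·CC·BCC·AC·BCC·BCC·AC·BCC·BCC·BCC·BCC·AC·BCC·BCC·CC·BCC·AC·BCC·BCC·AC·BCC·BCC·CC·BCC·AC·BCC·BCC·AC·BCC·BCC·CC·BCC·AC·BCC·BCC·AC·BCC·BCC·CC·BCC·AC·BCC·BCC·AC·BCC·BCC·BCC·BCC·AC·BCC·BCC·CC·BCC·AC·BCC·BCC·AC·BCC·BCC·CC·BCC·AC·BCC·BCC·AC·BCC·BCC
    A ↦ CC
    B ↦ AC
    C ↦ BCC

A->CC, B->AC, C->BCC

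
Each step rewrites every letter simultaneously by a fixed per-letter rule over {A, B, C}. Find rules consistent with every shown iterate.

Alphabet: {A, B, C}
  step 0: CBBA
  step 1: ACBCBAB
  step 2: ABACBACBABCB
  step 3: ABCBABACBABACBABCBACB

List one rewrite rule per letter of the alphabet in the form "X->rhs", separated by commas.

  step 2 ⇒ step 3: ABACBACBABCB ⇒ AB·CB·AB·A·CB·AB·A·CB·AB·CB·A·CB
    A ↦ AB
    B ↦ CB
    C ↦ A

A->AB, B->CB, C->A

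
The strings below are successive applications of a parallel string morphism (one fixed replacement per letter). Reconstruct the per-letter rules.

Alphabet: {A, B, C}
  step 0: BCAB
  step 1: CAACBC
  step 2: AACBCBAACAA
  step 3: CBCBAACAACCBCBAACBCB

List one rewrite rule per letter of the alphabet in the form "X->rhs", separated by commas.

A->CB, B->C, C->AA

  step 2 ⇒ step 3: AACBCBAACAA ⇒ CB·CB·AA·C·AA·C·CB·CB·AA·CB·CB
    A ↦ CB
    B ↦ C
    C ↦ AA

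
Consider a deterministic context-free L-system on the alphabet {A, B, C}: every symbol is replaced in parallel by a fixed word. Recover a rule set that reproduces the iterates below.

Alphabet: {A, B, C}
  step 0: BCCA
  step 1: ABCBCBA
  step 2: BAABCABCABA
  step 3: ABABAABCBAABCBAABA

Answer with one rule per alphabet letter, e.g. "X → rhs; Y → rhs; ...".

A->BA, B->A, C->BC

  step 2 ⇒ step 3: BAABCABCABA ⇒ A·BA·BA·A·BC·BA·A·BC·BA·A·BA
    A ↦ BA
    B ↦ A
    C ↦ BC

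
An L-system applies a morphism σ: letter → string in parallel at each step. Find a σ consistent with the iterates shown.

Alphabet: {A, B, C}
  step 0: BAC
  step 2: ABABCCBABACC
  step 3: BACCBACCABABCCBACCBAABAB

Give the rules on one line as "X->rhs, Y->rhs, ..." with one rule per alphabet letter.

  step 2 ⇒ step 3: ABABCCBABACC ⇒ BA·CC·BA·CC·AB·AB·CC·BA·CC·BA·AB·AB
    A ↦ BA
    B ↦ CC
    C ↦ AB

A->BA, B->CC, C->AB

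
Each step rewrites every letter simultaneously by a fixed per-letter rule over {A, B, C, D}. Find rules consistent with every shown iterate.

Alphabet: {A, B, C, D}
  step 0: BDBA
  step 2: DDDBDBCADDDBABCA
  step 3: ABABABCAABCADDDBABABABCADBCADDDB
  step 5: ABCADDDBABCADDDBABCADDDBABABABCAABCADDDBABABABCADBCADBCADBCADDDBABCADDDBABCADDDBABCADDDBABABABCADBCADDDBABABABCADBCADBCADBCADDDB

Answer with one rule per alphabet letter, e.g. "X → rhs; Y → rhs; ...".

A->DB, B->CA, C->DD, D->AB

  step 2 ⇒ step 3: DDDBDBCADDDBABCA ⇒ AB·AB·AB·CA·AB·CA·DD·DB·AB·AB·AB·CA·DB·CA·DD·DB
    A ↦ DB
    B ↦ CA
    C ↦ DD
    D ↦ AB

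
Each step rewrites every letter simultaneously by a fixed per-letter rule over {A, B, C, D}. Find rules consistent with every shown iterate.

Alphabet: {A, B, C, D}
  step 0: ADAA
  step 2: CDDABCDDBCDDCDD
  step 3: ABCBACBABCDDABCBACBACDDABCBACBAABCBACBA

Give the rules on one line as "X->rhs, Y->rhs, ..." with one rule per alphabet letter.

  step 2 ⇒ step 3: CDDABCDDBCDDCDD ⇒ AB·CBA·CBA·B·CDD·AB·CBA·CBA·CDD·AB·CBA·CBA·AB·CBA·CBA
    A ↦ B
    B ↦ CDD
    C ↦ AB
    D ↦ CBA

A->B, B->CDD, C->AB, D->CBA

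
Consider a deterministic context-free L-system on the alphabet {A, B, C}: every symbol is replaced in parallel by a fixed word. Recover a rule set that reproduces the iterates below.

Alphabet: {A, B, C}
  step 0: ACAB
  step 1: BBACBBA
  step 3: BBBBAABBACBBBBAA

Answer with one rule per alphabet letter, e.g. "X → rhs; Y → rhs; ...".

  step 0 ⇒ step 1: ACAB ⇒ BB·AC·BB·A
    A ↦ BB
    B ↦ A
    C ↦ AC

A->BB, B->A, C->AC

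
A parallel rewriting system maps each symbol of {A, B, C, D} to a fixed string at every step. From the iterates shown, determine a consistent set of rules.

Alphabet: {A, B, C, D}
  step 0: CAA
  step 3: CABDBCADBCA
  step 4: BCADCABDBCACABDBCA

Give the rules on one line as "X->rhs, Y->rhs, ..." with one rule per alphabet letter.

  step 3 ⇒ step 4: CABDBCADBCA ⇒ B·CA·D·CAB·D·B·CA·CAB·D·B·CA
    A ↦ CA
    B ↦ D
    C ↦ B
    D ↦ CAB

A->CA, B->D, C->B, D->CAB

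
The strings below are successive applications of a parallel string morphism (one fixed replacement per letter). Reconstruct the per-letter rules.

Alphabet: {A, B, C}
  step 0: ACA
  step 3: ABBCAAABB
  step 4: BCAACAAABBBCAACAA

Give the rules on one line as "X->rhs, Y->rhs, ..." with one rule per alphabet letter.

A->B, B->CAA, C->A

  step 3 ⇒ step 4: ABBCAAABB ⇒ B·CAA·CAA·A·B·B·B·CAA·CAA
    A ↦ B
    B ↦ CAA
    C ↦ A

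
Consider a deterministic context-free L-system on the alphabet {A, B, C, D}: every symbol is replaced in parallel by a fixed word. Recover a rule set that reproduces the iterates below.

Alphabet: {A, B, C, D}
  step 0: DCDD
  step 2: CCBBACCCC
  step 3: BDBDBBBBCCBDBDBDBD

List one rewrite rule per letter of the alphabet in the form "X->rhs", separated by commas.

A->CC, B->BB, C->BD, D->A

  step 2 ⇒ step 3: CCBBACCCC ⇒ BD·BD·BB·BB·CC·BD·BD·BD·BD
    A ↦ CC
    B ↦ BB
    C ↦ BD
    D ↦ A  (constrained at step 0)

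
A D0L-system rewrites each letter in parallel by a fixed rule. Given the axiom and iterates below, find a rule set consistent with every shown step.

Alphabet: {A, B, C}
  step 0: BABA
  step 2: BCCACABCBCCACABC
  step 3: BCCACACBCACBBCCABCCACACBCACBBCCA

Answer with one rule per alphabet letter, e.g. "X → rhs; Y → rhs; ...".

A->CB, B->BC, C->CA

  step 2 ⇒ step 3: BCCACABCBCCACABC ⇒ BC·CA·CA·CB·CA·CB·BC·CA·BC·CA·CA·CB·CA·CB·BC·CA
    A ↦ CB
    B ↦ BC
    C ↦ CA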